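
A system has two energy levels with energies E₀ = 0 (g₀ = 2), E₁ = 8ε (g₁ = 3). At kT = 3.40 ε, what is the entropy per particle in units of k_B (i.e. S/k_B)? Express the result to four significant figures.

Eᵢ/kT = 0, 2.35294.
Z = Σ gᵢe^(−Eᵢ/kT) = 2·e^(−0) + 3·e^(−2.35294) = 2.00000 + 0.285268 = 2.28527.
⟨E⟩ = Σ EᵢPᵢ = 0.998632 ε.
S/k_B = ln Z + ⟨E⟩/kT = ln(2.28527) + 0.998632/3.40 = 0.826484 + 0.293715 = 1.120.

1.120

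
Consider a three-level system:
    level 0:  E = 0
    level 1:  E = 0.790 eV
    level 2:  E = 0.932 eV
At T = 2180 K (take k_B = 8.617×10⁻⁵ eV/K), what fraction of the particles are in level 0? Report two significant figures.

k_BT = 8.617×10⁻⁵ × 2180 K = 0.1879 eV.
Eᵢ/kT = 0, 4.204, 4.960.
Z = Σ e^(−Eᵢ/kT) = e^(−0) + e^(−4.204) + e^(−4.960) = 1.000 + 0.01494 + 0.007013 = 1.022.
P₀ = e^(−E₀/kT) / Z = 1.000/1.022 = 0.98.

0.98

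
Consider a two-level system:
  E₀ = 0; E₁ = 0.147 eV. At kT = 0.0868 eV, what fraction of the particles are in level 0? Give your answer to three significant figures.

0.845

Eᵢ/kT = 0, 1.6935.
Z = Σ e^(−Eᵢ/kT) = e^(−0) + e^(−1.6935) = 1.0000 + 0.18387 = 1.1839.
P₀ = e^(−E₀/kT) / Z = 1.0000/1.1839 = 0.845.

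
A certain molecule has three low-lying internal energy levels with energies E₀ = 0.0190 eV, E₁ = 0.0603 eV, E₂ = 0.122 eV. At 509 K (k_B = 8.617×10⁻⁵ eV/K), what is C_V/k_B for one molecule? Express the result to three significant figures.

0.429

k_BT = 8.617×10⁻⁵ × 509 K = 0.043861 eV.
Eᵢ/kT = 0.43319, 1.3748, 2.7815.
Z = Σ e^(−Eᵢ/kT) = e^(−0.43319) + e^(−1.3748) + e^(−2.7815) = 0.64844 + 0.25289 + 0.061946 = 0.96328.
⟨E⟩ = 0.036466 eV, ⟨E²⟩ = 0.0021547 eV².
C_V/k_B = (⟨E²⟩ − ⟨E⟩²)/(kT)² = (0.0021547 − 0.0013298)/0.0019238 = 0.429.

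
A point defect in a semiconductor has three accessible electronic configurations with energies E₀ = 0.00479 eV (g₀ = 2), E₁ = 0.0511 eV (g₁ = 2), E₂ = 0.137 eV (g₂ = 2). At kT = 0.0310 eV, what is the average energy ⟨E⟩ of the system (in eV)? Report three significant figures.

0.0147 eV

Eᵢ/kT = 0.15452, 1.6484, 4.4194.
Z = Σ gᵢe^(−Eᵢ/kT) = 2·e^(−0.15452) + 2·e^(−1.6484) + 2·e^(−4.4194) = 1.7137 + 0.38471 + 0.024083 = 2.1225.
⟨E⟩ = Σ Eᵢ gᵢe^(−Eᵢ/kT) / Z = (0.00479·1.7137 + 0.0511·0.38471 + 0.137·0.024083) / 2.1225 = 0.0147 eV.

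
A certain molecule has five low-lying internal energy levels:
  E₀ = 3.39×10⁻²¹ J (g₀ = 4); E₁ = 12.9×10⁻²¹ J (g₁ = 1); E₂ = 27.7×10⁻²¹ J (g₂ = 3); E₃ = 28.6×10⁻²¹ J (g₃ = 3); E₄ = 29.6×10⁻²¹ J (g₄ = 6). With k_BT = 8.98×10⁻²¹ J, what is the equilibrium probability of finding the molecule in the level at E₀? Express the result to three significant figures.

0.792

Eᵢ/kT = 0.37751, 1.4365, 3.0846, 3.1849, 3.2962.
Z = Σ gᵢe^(−Eᵢ/kT) = 4·e^(−0.37751) + 1·e^(−1.4365) + 3·e^(−3.0846) + 3·e^(−3.1849) + 6·e^(−3.2962) = 2.7423 + 0.23776 + 0.13724 + 0.12415 + 0.22214 = 3.4636.
P₀ = g₀ e^(−E₀/kT) / Z = 2.7423/3.4636 = 0.792.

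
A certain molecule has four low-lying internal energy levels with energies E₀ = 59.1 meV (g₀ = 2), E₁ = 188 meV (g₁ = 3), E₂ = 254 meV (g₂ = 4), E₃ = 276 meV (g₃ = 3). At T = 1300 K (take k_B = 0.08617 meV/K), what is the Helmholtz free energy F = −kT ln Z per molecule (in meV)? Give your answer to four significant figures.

k_BT = 0.08617 × 1300 K = 112.021 meV.
Eᵢ/kT = 0.527580, 1.67826, 2.26743, 2.46382.
Z = Σ gᵢe^(−Eᵢ/kT) = 2·e^(−0.527580) + 3·e^(−1.67826) + 4·e^(−2.26743) + 3·e^(−2.46382) = 1.18006 + 0.560096 + 0.414312 + 0.255328 = 2.40980.
F = −kT ln Z = −112.021 × ln(2.40980) = −112.021 × 0.879544 = -98.53 meV.

-98.53 meV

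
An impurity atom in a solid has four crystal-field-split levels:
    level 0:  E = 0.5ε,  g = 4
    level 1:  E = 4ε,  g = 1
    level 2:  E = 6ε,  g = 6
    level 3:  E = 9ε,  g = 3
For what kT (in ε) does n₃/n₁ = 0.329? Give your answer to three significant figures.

2.26 ε

n₃/n₁ = (g₃/g₁) exp[−(E₃−E₁)/kT] = 0.329.
⇒ (E₃−E₁)/kT = ln((3/1)/0.329) = ln(9.1185) = 2.2103.
kT = 5ε / 2.2103 = 2.26 ε.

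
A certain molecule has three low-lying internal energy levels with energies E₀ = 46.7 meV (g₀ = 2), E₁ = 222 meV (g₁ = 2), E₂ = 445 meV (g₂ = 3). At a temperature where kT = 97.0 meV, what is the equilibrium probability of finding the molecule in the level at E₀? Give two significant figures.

Eᵢ/kT = 0.4814, 2.289, 4.588.
Z = Σ gᵢe^(−Eᵢ/kT) = 2·e^(−0.4814) + 2·e^(−2.289) + 3·e^(−4.588) = 1.236 + 0.2027 + 0.03052 = 1.469.
P₀ = g₀ e^(−E₀/kT) / Z = 1.236/1.469 = 0.84.

0.84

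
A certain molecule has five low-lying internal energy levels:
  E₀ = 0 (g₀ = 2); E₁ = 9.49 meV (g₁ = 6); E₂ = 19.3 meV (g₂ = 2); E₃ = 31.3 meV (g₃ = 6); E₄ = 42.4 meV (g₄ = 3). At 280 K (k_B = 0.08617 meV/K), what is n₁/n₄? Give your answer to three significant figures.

7.82

k_BT = 0.08617 × 280 K = 24.128 meV.
n₁/n₄ = (g₁/g₄) exp[−(E₁−E₄)/kT] = (6/3) × exp(−(-32.91 meV)/(24.128 meV)) = (6/3) × exp(1.3640) = 7.82.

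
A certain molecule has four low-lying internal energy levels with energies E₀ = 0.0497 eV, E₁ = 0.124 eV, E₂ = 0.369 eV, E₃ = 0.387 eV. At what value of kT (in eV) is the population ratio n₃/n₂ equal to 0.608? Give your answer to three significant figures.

n₃/n₂ = exp[−(E₃−E₂)/kT] = 0.608.
⇒ (E₃−E₂)/kT = ln(1/0.608) = ln(1.6447) = 0.49756.
kT = 0.018 eV / 0.49756 = 0.0362 eV.

0.0362 eV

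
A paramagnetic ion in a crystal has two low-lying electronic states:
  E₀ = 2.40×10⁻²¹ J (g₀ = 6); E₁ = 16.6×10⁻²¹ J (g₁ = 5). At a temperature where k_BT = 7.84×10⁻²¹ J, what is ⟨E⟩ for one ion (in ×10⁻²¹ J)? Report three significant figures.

Eᵢ/kT = 0.30612, 2.1173.
Z = Σ gᵢe^(−Eᵢ/kT) = 6·e^(−0.30612) + 5·e^(−2.1173) = 4.4178 + 0.60178 = 5.0196.
⟨E⟩ = Σ Eᵢ gᵢe^(−Eᵢ/kT) / Z = (2.40·4.4178 + 16.6·0.60178) / 5.0196 = 4.10 ×10⁻²¹ J.

4.10 ×10⁻²¹ J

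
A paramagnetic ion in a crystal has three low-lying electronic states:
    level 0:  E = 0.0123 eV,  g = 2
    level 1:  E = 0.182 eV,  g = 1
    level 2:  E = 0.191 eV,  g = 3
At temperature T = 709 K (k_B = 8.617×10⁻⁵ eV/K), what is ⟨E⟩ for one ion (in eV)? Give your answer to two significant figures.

k_BT = 8.617×10⁻⁵ × 709 K = 0.06109 eV.
Eᵢ/kT = 0.2013, 2.979, 3.127.
Z = Σ gᵢe^(−Eᵢ/kT) = 2·e^(−0.2013) + 1·e^(−2.979) + 3·e^(−3.127) = 1.635 + 0.05084 + 0.1315 = 1.817.
⟨E⟩ = Σ Eᵢ gᵢe^(−Eᵢ/kT) / Z = (0.0123·1.635 + 0.182·0.05084 + 0.191·0.1315) / 1.817 = 0.030 eV.

0.030 eV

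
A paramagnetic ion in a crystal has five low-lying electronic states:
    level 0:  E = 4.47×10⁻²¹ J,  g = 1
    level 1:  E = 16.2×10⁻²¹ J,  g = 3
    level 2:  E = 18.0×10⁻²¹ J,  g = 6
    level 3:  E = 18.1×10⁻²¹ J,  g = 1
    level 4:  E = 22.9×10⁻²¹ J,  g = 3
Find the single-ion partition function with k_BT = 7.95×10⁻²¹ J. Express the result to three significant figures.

Eᵢ/kT = 0.56226, 2.0377, 2.2642, 2.2767, 2.8805.
Z = Σ gᵢe^(−Eᵢ/kT) = 1·e^(−0.56226) + 3·e^(−2.0377) + 6·e^(−2.2642) + 1·e^(−2.2767) + 3·e^(−2.8805) = 0.56992 + 0.39098 + 0.62348 + 0.10262 + 0.16832 = 1.8553.

Z = 1.86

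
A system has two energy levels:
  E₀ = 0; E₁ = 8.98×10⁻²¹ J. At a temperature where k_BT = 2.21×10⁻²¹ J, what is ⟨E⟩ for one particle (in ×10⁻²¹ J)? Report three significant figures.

Eᵢ/kT = 0, 4.0633.
Z = Σ e^(−Eᵢ/kT) = e^(−0) + e^(−4.0633) = 1.0000 + 0.017192 = 1.0172.
⟨E⟩ = Σ Eᵢ e^(−Eᵢ/kT) / Z = (0·1.0000 + 8.98·0.017192) / 1.0172 = 0.152 ×10⁻²¹ J.

0.152 ×10⁻²¹ J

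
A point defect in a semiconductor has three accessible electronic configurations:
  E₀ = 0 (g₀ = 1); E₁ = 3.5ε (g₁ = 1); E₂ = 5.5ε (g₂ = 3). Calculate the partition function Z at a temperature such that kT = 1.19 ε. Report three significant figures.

Eᵢ/kT = 0, 2.9412, 4.6218.
Z = Σ gᵢe^(−Eᵢ/kT) = 1·e^(−0) + 1·e^(−2.9412) + 3·e^(−4.6218) = 1.0000 + 0.052802 + 0.029505 = 1.0823.

Z = 1.08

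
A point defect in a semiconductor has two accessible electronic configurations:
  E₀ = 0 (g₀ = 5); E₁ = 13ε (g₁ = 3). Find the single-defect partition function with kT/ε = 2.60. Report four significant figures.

Eᵢ/kT = 0, 5.00000.
Z = Σ gᵢe^(−Eᵢ/kT) = 5·e^(−0) + 3·e^(−5.00000) = 5.00000 + 0.0202138 = 5.02021.

Z = 5.020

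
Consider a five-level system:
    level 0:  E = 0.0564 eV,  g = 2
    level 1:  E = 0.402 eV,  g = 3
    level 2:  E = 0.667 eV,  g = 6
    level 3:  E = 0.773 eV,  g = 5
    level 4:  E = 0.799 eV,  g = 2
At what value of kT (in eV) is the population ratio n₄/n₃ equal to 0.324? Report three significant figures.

0.123 eV

n₄/n₃ = (g₄/g₃) exp[−(E₄−E₃)/kT] = 0.324.
⇒ (E₄−E₃)/kT = ln((2/5)/0.324) = ln(1.2346) = 0.21075.
kT = 0.026 eV / 0.21075 = 0.123 eV.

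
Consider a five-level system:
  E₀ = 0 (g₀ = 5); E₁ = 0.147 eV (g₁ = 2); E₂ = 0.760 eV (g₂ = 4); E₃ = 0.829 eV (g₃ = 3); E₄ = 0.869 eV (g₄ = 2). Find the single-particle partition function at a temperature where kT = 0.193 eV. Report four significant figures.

Eᵢ/kT = 0, 0.761658, 3.93782, 4.29534, 4.50259.
Z = Σ gᵢe^(−Eᵢ/kT) = 5·e^(−0) + 2·e^(−0.761658) + 4·e^(−3.93782) + 3·e^(−4.29534) + 2·e^(−4.50259) = 5.00000 + 0.933783 + 0.0779626 + 0.0408958 + 0.0221605 = 6.07480.

Z = 6.075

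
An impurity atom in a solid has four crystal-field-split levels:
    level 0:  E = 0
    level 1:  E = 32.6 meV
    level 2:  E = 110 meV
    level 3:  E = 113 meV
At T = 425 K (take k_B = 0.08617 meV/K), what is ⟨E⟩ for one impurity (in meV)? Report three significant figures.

k_BT = 0.08617 × 425 K = 36.622 meV.
Eᵢ/kT = 0, 0.89018, 3.0037, 3.0856.
Z = Σ e^(−Eᵢ/kT) = e^(−0) + e^(−0.89018) + e^(−3.0037) + e^(−3.0856) = 1.0000 + 0.41058 + 0.049603 + 0.045703 = 1.5059.
⟨E⟩ = Σ Eᵢ e^(−Eᵢ/kT) / Z = (0·1.0000 + 32.6·0.41058 + 110·0.049603 + 113·0.045703) / 1.5059 = 15.9 meV.

15.9 meV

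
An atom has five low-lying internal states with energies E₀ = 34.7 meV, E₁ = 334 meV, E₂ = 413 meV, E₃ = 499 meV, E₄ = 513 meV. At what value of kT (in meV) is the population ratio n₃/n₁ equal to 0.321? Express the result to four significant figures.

145.2 meV

n₃/n₁ = exp[−(E₃−E₁)/kT] = 0.321.
⇒ (E₃−E₁)/kT = ln(1/0.321) = ln(3.11526) = 1.13631.
kT = 165 meV / 1.13631 = 145.2 meV.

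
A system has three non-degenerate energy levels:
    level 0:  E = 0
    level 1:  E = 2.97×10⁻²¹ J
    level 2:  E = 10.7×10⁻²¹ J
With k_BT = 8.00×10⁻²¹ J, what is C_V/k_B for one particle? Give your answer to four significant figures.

Eᵢ/kT = 0, 0.371250, 1.33750.
Z = Σ e^(−Eᵢ/kT) = e^(−0) + e^(−0.371250) + e^(−1.33750) = 1.00000 + 0.689871 + 0.262501 = 1.95237.
⟨E⟩ = 2.48809, ⟨E²⟩ = 18.5103.
C_V/k_B = (⟨E²⟩ − ⟨E⟩²)/(kT)² = (18.5103 − 6.19059)/64.0000 = 0.1925.

0.1925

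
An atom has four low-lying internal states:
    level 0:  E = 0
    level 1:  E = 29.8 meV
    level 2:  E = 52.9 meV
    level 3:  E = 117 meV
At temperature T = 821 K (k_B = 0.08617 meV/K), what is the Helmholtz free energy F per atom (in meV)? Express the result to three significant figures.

k_BT = 0.08617 × 821 K = 70.746 meV.
Eᵢ/kT = 0, 0.42123, 0.74775, 1.6538.
Z = Σ e^(−Eᵢ/kT) = e^(−0) + e^(−0.42123) + e^(−0.74775) + e^(−1.6538) = 1.0000 + 0.65624 + 0.47343 + 0.19132 = 2.3210.
F = −kT ln Z = −70.746 × ln(2.3210) = −70.746 × 0.84200 = -59.6 meV.

-59.6 meV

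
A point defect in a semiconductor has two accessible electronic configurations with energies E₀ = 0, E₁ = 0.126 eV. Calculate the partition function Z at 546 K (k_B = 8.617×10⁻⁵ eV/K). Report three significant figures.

k_BT = 8.617×10⁻⁵ × 546 K = 0.047049 eV.
Eᵢ/kT = 0, 2.6781.
Z = Σ e^(−Eᵢ/kT) = e^(−0) + e^(−2.6781) = 1.0000 + 0.068694 = 1.0687.

Z = 1.07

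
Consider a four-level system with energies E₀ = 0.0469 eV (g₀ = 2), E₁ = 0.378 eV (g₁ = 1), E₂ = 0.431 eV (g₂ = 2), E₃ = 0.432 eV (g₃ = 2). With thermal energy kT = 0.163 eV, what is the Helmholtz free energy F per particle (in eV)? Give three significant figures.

Eᵢ/kT = 0.28773, 2.3190, 2.6442, 2.6503.
Z = Σ gᵢe^(−Eᵢ/kT) = 2·e^(−0.28773) + 1·e^(−2.3190) + 2·e^(−2.6442) + 2·e^(−2.6503) = 1.4999 + 0.098372 + 0.14212 + 0.14126 = 1.8817.
F = −kT ln Z = −0.163 × ln(1.8817) = −0.163 × 0.63218 = -0.103 eV.

-0.103 eV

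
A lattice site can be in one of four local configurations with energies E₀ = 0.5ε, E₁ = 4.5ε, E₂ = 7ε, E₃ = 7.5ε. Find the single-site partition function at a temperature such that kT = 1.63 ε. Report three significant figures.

Eᵢ/kT = 0.30675, 2.7607, 4.2945, 4.6012.
Z = Σ e^(−Eᵢ/kT) = e^(−0.30675) + e^(−2.7607) + e^(−4.2945) + e^(−4.6012) = 0.73583 + 0.063247 + 0.013643 + 0.010040 = 0.82276.

Z = 0.823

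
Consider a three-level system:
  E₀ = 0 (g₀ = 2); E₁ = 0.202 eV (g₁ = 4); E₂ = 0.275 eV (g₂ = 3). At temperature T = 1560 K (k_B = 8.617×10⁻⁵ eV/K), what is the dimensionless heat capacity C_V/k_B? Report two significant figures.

0.69

k_BT = 8.617×10⁻⁵ × 1560 K = 0.1344 eV.
Eᵢ/kT = 0, 1.503, 2.046.
Z = Σ gᵢe^(−Eᵢ/kT) = 2·e^(−0) + 4·e^(−1.503) + 3·e^(−2.046) = 2.000 + 0.8898 + 0.3878 = 3.278.
⟨E⟩ = 0.08737 eV, ⟨E²⟩ = 0.02002 eV².
C_V/k_B = (⟨E²⟩ − ⟨E⟩²)/(kT)² = (0.02002 − 0.007634)/0.01806 = 0.69.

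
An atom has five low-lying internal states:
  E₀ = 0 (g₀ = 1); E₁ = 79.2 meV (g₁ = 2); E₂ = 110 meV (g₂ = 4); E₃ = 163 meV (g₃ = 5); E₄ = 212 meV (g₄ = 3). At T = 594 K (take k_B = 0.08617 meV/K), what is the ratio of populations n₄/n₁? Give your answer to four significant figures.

k_BT = 0.08617 × 594 K = 51.1850 meV.
n₄/n₁ = (g₄/g₁) exp[−(E₄−E₁)/kT] = (3/2) × exp(−(132.8 meV)/(51.1850 meV)) = (3/2) × exp(-2.59451) = 0.1120.

0.1120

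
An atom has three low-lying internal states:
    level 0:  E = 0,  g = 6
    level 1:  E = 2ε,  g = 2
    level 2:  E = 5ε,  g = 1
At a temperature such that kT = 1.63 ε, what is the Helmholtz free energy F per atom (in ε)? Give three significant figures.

Eᵢ/kT = 0, 1.2270, 3.0675.
Z = Σ gᵢe^(−Eᵢ/kT) = 6·e^(−0) + 2·e^(−1.2270) + 1·e^(−3.0675) = 6.0000 + 0.58634 + 0.046537 = 6.6329.
F = −kT ln Z = −1.63 × ln(6.6329) = −1.63 × 1.8920 = -3.08 ε.

-3.08 ε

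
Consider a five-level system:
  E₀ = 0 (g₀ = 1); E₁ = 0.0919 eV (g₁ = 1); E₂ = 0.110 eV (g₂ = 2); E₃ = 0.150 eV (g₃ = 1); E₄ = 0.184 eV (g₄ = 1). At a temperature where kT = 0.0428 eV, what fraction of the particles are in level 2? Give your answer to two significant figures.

Eᵢ/kT = 0, 2.147, 2.570, 3.505, 4.299.
Z = Σ gᵢe^(−Eᵢ/kT) = 1·e^(−0) + 1·e^(−2.147) + 2·e^(−2.570) + 1·e^(−3.505) + 1·e^(−4.299) = 1.000 + 0.1168 + 0.1531 + 0.03005 + 0.01358 = 1.314.
P₂ = g₂ e^(−E₂/kT) / Z = 0.1531/1.314 = 0.12.

0.12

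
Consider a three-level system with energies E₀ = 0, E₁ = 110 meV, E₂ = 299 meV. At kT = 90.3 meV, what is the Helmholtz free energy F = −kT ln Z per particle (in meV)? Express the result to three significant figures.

Eᵢ/kT = 0, 1.2182, 3.3112.
Z = Σ e^(−Eᵢ/kT) = e^(−0) + e^(−1.2182) + e^(−3.3112) = 1.0000 + 0.29576 + 0.036472 = 1.3322.
F = −kT ln Z = −90.3 × ln(1.3322) = −90.3 × 0.28683 = -25.9 meV.

-25.9 meV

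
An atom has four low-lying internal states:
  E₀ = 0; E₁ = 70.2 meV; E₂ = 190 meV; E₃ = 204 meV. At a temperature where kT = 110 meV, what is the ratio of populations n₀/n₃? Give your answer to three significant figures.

6.39

n₀/n₃ = exp[−(E₀−E₃)/kT] = exp(−(-204 meV)/(110 meV)) = exp(1.8545) = 6.39.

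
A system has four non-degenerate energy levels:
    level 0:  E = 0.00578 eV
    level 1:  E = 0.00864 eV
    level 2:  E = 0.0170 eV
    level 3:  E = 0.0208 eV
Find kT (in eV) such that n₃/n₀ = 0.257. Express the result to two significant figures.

n₃/n₀ = exp[−(E₃−E₀)/kT] = 0.257.
⇒ (E₃−E₀)/kT = ln(1/0.257) = ln(3.891) = 1.359.
kT = 0.01502 eV / 1.359 = 0.011 eV.

0.011 eV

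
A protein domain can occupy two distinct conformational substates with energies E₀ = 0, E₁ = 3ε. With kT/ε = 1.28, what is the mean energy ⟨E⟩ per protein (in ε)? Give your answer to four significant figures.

Eᵢ/kT = 0, 2.34375.
Z = Σ e^(−Eᵢ/kT) = e^(−0) + e^(−2.34375) = 1.00000 + 0.0959671 = 1.09597.
⟨E⟩ = Σ Eᵢ e^(−Eᵢ/kT) / Z = (0·1.00000 + 3·0.0959671) / 1.09597 = 0.2627 ε.

0.2627 ε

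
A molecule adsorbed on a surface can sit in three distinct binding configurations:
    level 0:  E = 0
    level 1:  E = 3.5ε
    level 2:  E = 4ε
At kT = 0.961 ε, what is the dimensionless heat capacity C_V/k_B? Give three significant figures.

Eᵢ/kT = 0, 3.6420, 4.1623.
Z = Σ e^(−Eᵢ/kT) = e^(−0) + e^(−3.6420) + e^(−4.1623) = 1.0000 + 0.026200 + 0.015572 = 1.0418.
⟨E⟩ = 0.14781 ε, ⟨E²⟩ = 0.54723 ε².
C_V/k_B = (⟨E²⟩ − ⟨E⟩²)/(kT)² = (0.54723 − 0.021848)/0.92352 = 0.569.

0.569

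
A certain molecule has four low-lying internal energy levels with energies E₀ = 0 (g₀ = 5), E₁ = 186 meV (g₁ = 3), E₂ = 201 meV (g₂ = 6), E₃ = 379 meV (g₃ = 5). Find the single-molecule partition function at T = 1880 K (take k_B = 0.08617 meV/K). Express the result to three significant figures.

k_BT = 0.08617 × 1880 K = 162.00 meV.
Eᵢ/kT = 0, 1.1481, 1.2407, 2.3395.
Z = Σ gᵢe^(−Eᵢ/kT) = 5·e^(−0) + 3·e^(−1.1481) + 6·e^(−1.2407) + 5·e^(−2.3395) = 5.0000 + 0.95172 + 1.7351 + 0.48188 = 8.1687.

Z = 8.17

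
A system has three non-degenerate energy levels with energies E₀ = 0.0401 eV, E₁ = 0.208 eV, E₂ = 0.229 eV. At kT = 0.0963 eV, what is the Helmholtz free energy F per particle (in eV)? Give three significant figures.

Eᵢ/kT = 0.41641, 2.1599, 2.3780.
Z = Σ e^(−Eᵢ/kT) = e^(−0.41641) + e^(−2.1599) + e^(−2.3780) = 0.65941 + 0.11534 + 0.092736 = 0.86749.
F = −kT ln Z = −0.0963 × ln(0.86749) = −0.0963 × -0.14215 = 0.0137 eV.

0.0137 eV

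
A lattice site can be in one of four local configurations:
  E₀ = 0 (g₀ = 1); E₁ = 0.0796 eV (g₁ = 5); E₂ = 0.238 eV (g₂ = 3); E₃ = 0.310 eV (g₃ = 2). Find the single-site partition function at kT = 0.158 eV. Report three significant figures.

Eᵢ/kT = 0, 0.50380, 1.5063, 1.9620.
Z = Σ gᵢe^(−Eᵢ/kT) = 1·e^(−0) + 5·e^(−0.50380) + 3·e^(−1.5063) + 2·e^(−1.9620) = 1.0000 + 3.0212 + 0.66519 + 0.28115 = 4.9675.

Z = 4.97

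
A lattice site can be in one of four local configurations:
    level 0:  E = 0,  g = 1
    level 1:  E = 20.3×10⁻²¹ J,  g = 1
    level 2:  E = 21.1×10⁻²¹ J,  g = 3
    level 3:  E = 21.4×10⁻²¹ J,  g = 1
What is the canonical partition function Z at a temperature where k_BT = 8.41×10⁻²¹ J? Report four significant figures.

Eᵢ/kT = 0, 2.41379, 2.50892, 2.54459.
Z = Σ gᵢe^(−Eᵢ/kT) = 1·e^(−0) + 1·e^(−2.41379) + 3·e^(−2.50892) + 1·e^(−2.54459) = 1.00000 + 0.0894755 + 0.244068 + 0.0785052 = 1.41205.

Z = 1.412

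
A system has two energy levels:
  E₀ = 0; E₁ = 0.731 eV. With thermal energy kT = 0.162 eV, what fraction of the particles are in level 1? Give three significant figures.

0.0109

Eᵢ/kT = 0, 4.5123.
Z = Σ e^(−Eᵢ/kT) = e^(−0) + e^(−4.5123) = 1.0000 + 0.010973 = 1.0110.
P₁ = e^(−E₁/kT) / Z = 0.010973/1.0110 = 0.0109.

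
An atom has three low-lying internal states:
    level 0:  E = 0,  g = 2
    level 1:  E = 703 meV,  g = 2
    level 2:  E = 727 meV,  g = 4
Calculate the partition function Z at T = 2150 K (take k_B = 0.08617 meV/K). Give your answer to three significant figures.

Z = 2.12

k_BT = 0.08617 × 2150 K = 185.27 meV.
Eᵢ/kT = 0, 3.7945, 3.9240.
Z = Σ gᵢe^(−Eᵢ/kT) = 2·e^(−0) + 2·e^(−3.7945) + 4·e^(−3.9240) = 2.0000 + 0.044988 + 0.079048 = 2.1240.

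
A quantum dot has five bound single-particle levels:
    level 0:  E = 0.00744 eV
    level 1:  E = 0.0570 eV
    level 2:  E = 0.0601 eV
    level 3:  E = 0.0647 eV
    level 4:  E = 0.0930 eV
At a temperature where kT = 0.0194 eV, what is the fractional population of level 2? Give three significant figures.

Eᵢ/kT = 0.38351, 2.9381, 3.0979, 3.3351, 4.7938.
Z = Σ e^(−Eᵢ/kT) = e^(−0.38351) + e^(−2.9381) + e^(−3.0979) + e^(−3.3351) + e^(−4.7938) = 0.68147 + 0.052966 + 0.045144 + 0.035611 + 0.0082809 = 0.82347.
P₂ = e^(−E₂/kT) / Z = 0.045144/0.82347 = 0.0548.

0.0548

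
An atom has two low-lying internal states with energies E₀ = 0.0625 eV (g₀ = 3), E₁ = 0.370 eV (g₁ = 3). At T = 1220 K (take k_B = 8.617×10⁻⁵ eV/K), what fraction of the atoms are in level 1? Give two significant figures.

k_BT = 8.617×10⁻⁵ × 1220 K = 0.1051 eV.
Eᵢ/kT = 0.5947, 3.520.
Z = Σ gᵢe^(−Eᵢ/kT) = 3·e^(−0.5947) + 3·e^(−3.520) = 1.655 + 0.08880 = 1.744.
P₁ = g₁ e^(−E₁/kT) / Z = 0.08880/1.744 = 0.051.

0.051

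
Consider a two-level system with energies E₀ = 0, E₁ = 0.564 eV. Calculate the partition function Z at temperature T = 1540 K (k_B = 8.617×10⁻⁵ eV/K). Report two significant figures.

k_BT = 8.617×10⁻⁵ × 1540 K = 0.1327 eV.
Eᵢ/kT = 0, 4.250.
Z = Σ e^(−Eᵢ/kT) = e^(−0) + e^(−4.250) = 1.000 + 0.01426 = 1.014.

Z = 1.0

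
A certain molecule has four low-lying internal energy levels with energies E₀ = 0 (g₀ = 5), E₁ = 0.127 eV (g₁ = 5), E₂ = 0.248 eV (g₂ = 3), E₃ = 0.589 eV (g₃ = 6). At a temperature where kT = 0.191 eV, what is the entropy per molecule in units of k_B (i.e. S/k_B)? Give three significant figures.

2.58

Eᵢ/kT = 0, 0.66492, 1.2984, 3.0838.
Z = Σ gᵢe^(−Eᵢ/kT) = 5·e^(−0) + 5·e^(−0.66492) + 3·e^(−1.2984) + 6·e^(−3.0838) = 5.0000 + 2.5716 + 0.81890 + 0.27471 = 8.6652.
⟨E⟩ = Σ EᵢPᵢ = 0.079800 eV.
S/k_B = ln Z + ⟨E⟩/kT = ln(8.6652) + 0.079800/0.191 = 2.1593 + 0.41780 = 2.58.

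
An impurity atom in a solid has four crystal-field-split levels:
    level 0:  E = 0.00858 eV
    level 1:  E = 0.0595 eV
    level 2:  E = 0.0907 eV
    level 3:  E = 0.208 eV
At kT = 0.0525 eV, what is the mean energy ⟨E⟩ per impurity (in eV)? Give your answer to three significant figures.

0.0340 eV

Eᵢ/kT = 0.16343, 1.1333, 1.7276, 3.9619.
Z = Σ e^(−Eᵢ/kT) = e^(−0.16343) + e^(−1.1333) + e^(−1.7276) + e^(−3.9619) = 0.84923 + 0.32197 + 0.17771 + 0.019027 = 1.3679.
⟨E⟩ = Σ Eᵢ e^(−Eᵢ/kT) / Z = (0.00858·0.84923 + 0.0595·0.32197 + 0.0907·0.17771 + 0.208·0.019027) / 1.3679 = 0.0340 eV.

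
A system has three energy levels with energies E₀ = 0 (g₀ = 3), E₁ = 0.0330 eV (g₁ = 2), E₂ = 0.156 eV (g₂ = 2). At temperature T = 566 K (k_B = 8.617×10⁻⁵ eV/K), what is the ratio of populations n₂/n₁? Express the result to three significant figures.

0.0803

k_BT = 8.617×10⁻⁵ × 566 K = 0.048772 eV.
n₂/n₁ = (g₂/g₁) exp[−(E₂−E₁)/kT] = (2/2) × exp(−(0.1230 eV)/(0.048772 eV)) = (2/2) × exp(-2.5219) = 0.0803.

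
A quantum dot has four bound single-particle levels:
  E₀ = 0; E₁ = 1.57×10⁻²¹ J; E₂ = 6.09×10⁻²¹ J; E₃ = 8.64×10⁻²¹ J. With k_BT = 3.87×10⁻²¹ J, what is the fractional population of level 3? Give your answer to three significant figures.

Eᵢ/kT = 0, 0.40568, 1.5736, 2.2326.
Z = Σ e^(−Eᵢ/kT) = e^(−0) + e^(−0.40568) + e^(−1.5736) + e^(−2.2326) = 1.0000 + 0.66652 + 0.20730 + 0.10725 = 1.9811.
P₃ = e^(−E₃/kT) / Z = 0.10725/1.9811 = 0.0541.

0.0541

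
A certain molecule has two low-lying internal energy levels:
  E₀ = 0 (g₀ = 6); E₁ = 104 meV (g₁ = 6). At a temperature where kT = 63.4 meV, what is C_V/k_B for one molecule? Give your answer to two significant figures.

Eᵢ/kT = 0, 1.640.
Z = Σ gᵢe^(−Eᵢ/kT) = 6·e^(−0) + 6·e^(−1.640) = 6.000 + 1.164 = 7.164.
⟨E⟩ = 16.90 meV, ⟨E²⟩ = 1757 meV².
C_V/k_B = (⟨E²⟩ − ⟨E⟩²)/(kT)² = (1757 − 285.6)/4020 = 0.37.

0.37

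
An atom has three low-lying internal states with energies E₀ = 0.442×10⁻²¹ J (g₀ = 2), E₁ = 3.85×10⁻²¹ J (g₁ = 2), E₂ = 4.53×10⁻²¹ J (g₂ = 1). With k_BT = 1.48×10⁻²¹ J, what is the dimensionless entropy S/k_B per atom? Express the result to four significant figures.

1.097

Eᵢ/kT = 0.298649, 2.60135, 3.06081.
Z = Σ gᵢe^(−Eᵢ/kT) = 2·e^(−0.298649) + 2·e^(−2.60135) + 1·e^(−3.06081) = 1.48364 + 0.148347 + 0.0468497 = 1.67884.
⟨E⟩ = Σ EᵢPᵢ = 0.857219 ×10⁻²¹ J.
S/k_B = ln Z + ⟨E⟩/kT = ln(1.67884) + 0.857219/1.48 = 0.518103 + 0.579202 = 1.097.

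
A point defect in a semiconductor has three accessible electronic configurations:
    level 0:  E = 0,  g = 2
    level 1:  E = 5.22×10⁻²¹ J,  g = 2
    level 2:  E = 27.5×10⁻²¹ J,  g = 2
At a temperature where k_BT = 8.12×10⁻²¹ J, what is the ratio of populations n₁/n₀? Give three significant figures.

n₁/n₀ = (g₁/g₀) exp[−(E₁−E₀)/kT] = (2/2) × exp(−(5.22 ×10⁻²¹ J)/(8.12 ×10⁻²¹ J)) = (2/2) × exp(-0.64286) = 0.526.

0.526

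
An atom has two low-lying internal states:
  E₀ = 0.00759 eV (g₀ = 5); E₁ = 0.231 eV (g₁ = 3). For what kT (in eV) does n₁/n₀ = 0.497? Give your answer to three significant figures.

n₁/n₀ = (g₁/g₀) exp[−(E₁−E₀)/kT] = 0.497.
⇒ (E₁−E₀)/kT = ln((3/5)/0.497) = ln(1.2072) = 0.18830.
kT = 0.22341 eV / 0.18830 = 1.19 eV.

1.19 eV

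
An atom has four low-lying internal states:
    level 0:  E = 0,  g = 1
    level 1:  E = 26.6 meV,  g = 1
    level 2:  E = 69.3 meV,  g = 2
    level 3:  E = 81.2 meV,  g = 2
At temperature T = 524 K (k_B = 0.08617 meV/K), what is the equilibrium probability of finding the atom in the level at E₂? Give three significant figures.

0.186

k_BT = 0.08617 × 524 K = 45.153 meV.
Eᵢ/kT = 0, 0.58911, 1.5348, 1.7983.
Z = Σ gᵢe^(−Eᵢ/kT) = 1·e^(−0) + 1·e^(−0.58911) + 2·e^(−1.5348) + 2·e^(−1.7983) = 1.0000 + 0.55482 + 0.43100 + 0.33116 = 2.3170.
P₂ = g₂ e^(−E₂/kT) / Z = 0.43100/2.3170 = 0.186.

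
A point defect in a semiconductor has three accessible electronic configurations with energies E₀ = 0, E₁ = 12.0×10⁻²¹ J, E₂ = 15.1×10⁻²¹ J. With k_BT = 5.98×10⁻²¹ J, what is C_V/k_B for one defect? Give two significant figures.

0.72

Eᵢ/kT = 0, 2.007, 2.525.
Z = Σ e^(−Eᵢ/kT) = e^(−0) + e^(−2.007) + e^(−2.525) = 1.000 + 0.1344 + 0.08006 = 1.214.
⟨E⟩ = 2.324, ⟨E²⟩ = 30.98.
C_V/k_B = (⟨E²⟩ − ⟨E⟩²)/(kT)² = (30.98 − 5.401)/35.76 = 0.72.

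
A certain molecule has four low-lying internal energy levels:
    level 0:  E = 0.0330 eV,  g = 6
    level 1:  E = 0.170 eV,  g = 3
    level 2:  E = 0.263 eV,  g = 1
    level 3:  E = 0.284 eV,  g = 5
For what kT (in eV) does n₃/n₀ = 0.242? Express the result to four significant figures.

n₃/n₀ = (g₃/g₀) exp[−(E₃−E₀)/kT] = 0.242.
⇒ (E₃−E₀)/kT = ln((5/6)/0.242) = ln(3.44353) = 1.23650.
kT = 0.2510 eV / 1.23650 = 0.2030 eV.

0.2030 eV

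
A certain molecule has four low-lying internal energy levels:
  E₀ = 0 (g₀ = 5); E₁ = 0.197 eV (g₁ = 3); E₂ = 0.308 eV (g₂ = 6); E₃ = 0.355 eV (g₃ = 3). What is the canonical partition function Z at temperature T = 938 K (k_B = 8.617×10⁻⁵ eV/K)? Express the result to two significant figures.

k_BT = 8.617×10⁻⁵ × 938 K = 0.08083 eV.
Eᵢ/kT = 0, 2.437, 3.810, 4.392.
Z = Σ gᵢe^(−Eᵢ/kT) = 5·e^(−0) + 3·e^(−2.437) + 6·e^(−3.810) + 3·e^(−4.392) = 5.000 + 0.2623 + 0.1329 + 0.03713 = 5.432.

Z = 5.4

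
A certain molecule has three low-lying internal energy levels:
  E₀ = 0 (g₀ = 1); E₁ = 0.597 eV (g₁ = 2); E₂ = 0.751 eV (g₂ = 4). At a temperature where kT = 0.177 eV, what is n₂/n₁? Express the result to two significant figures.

0.84

n₂/n₁ = (g₂/g₁) exp[−(E₂−E₁)/kT] = (4/2) × exp(−(0.154 eV)/(0.177 eV)) = (4/2) × exp(-0.8701) = 0.84.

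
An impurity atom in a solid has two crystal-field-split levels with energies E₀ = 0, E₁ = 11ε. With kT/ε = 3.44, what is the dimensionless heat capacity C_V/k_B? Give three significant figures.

Eᵢ/kT = 0, 3.1977.
Z = Σ e^(−Eᵢ/kT) = e^(−0) + e^(−3.1977) = 1.0000 + 0.040856 = 1.0409.
⟨E⟩ = 0.43176 ε, ⟨E²⟩ = 4.7493 ε².
C_V/k_B = (⟨E²⟩ − ⟨E⟩²)/(kT)² = (4.7493 − 0.18642)/11.834 = 0.386.

0.386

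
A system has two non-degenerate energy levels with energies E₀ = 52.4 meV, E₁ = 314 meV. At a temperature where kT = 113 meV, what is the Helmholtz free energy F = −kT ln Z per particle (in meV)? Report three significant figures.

41.8 meV

Eᵢ/kT = 0.46372, 2.7788.
Z = Σ e^(−Eᵢ/kT) = e^(−0.46372) + e^(−2.7788) = 0.62894 + 0.062113 = 0.69105.
F = −kT ln Z = −113 × ln(0.69105) = −113 × -0.36954 = 41.8 meV.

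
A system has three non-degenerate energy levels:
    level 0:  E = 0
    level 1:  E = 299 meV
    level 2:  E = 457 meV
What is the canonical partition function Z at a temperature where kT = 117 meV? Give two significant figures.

Z = 1.1

Eᵢ/kT = 0, 2.556, 3.906.
Z = Σ e^(−Eᵢ/kT) = e^(−0) + e^(−2.556) + e^(−3.906) = 1.000 + 0.07761 + 0.02012 = 1.098.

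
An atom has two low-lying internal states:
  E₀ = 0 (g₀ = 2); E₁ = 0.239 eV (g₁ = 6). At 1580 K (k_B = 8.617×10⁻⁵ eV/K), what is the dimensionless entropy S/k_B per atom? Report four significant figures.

1.710

k_BT = 8.617×10⁻⁵ × 1580 K = 0.136149 eV.
Eᵢ/kT = 0, 1.75543.
Z = Σ gᵢe^(−Eᵢ/kT) = 2·e^(−0) + 6·e^(−1.75543) = 2.00000 + 1.03700 = 3.03700.
⟨E⟩ = Σ EᵢPᵢ = 0.0816078 eV.
S/k_B = ln Z + ⟨E⟩/kT = ln(3.03700) + 0.0816078/0.136149 = 1.11087 + 0.599401 = 1.710.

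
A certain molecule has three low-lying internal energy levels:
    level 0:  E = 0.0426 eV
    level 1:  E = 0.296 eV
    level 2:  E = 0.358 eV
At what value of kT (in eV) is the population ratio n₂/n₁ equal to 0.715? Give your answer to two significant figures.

0.18 eV

n₂/n₁ = exp[−(E₂−E₁)/kT] = 0.715.
⇒ (E₂−E₁)/kT = ln(1/0.715) = ln(1.399) = 0.3358.
kT = 0.062 eV / 0.3358 = 0.18 eV.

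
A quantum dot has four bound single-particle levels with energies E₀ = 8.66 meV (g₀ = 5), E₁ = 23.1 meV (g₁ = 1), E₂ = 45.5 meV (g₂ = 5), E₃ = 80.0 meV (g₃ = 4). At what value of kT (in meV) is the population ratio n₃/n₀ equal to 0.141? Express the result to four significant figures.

n₃/n₀ = (g₃/g₀) exp[−(E₃−E₀)/kT] = 0.141.
⇒ (E₃−E₀)/kT = ln((4/5)/0.141) = ln(5.67376) = 1.73585.
kT = 71.34 meV / 1.73585 = 41.10 meV.

41.10 meV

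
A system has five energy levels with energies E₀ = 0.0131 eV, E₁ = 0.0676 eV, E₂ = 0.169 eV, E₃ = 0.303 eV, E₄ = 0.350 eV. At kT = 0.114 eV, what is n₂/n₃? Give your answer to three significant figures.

3.24

n₂/n₃ = exp[−(E₂−E₃)/kT] = exp(−(-0.134 eV)/(0.114 eV)) = exp(1.1754) = 3.24.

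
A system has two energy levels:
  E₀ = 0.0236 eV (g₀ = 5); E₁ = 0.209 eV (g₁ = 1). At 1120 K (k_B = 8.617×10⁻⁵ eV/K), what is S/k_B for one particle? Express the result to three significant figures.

1.69

k_BT = 8.617×10⁻⁵ × 1120 K = 0.096510 eV.
Eᵢ/kT = 0.24453, 2.1656.
Z = Σ gᵢe^(−Eᵢ/kT) = 5·e^(−0.24453) + 1·e^(−2.1656) = 3.9154 + 0.11468 = 4.0301.
⟨E⟩ = Σ EᵢPᵢ = 0.028876 eV.
S/k_B = ln Z + ⟨E⟩/kT = ln(4.0301) + 0.028876/0.096510 = 1.3938 + 0.29920 = 1.69.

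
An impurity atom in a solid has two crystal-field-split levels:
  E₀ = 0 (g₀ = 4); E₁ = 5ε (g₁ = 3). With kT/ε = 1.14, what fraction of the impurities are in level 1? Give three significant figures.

0.00925

Eᵢ/kT = 0, 4.3860.
Z = Σ gᵢe^(−Eᵢ/kT) = 4·e^(−0) + 3·e^(−4.3860) = 4.0000 + 0.037351 = 4.0374.
P₁ = g₁ e^(−E₁/kT) / Z = 0.037351/4.0374 = 0.00925.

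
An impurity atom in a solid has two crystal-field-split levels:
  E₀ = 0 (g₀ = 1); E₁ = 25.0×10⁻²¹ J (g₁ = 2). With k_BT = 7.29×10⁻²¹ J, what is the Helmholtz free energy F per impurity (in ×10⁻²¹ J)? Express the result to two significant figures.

-0.46 ×10⁻²¹ J

Eᵢ/kT = 0, 3.429.
Z = Σ gᵢe^(−Eᵢ/kT) = 1·e^(−0) + 2·e^(−3.429) = 1.000 + 0.06484 = 1.065.
F = −kT ln Z = −7.29 × ln(1.065) = −7.29 × 0.06297 = -0.46 ×10⁻²¹ J.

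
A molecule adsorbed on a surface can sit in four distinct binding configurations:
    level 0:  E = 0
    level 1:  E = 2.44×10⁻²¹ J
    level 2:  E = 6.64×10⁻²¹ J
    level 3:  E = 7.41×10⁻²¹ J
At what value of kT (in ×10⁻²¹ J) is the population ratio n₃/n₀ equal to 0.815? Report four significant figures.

36.22 ×10⁻²¹ J

n₃/n₀ = exp[−(E₃−E₀)/kT] = 0.815.
⇒ (E₃−E₀)/kT = ln(1/0.815) = ln(1.22699) = 0.204564.
kT = 7.41 ×10⁻²¹ J / 0.204564 = 36.22 ×10⁻²¹ J.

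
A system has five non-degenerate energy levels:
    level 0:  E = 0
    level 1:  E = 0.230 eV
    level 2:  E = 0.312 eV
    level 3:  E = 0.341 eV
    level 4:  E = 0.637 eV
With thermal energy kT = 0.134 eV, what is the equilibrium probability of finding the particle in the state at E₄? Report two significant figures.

Eᵢ/kT = 0, 1.716, 2.328, 2.545, 4.754.
Z = Σ e^(−Eᵢ/kT) = e^(−0) + e^(−1.716) + e^(−2.328) + e^(−2.545) + e^(−4.754) = 1.000 + 0.1798 + 0.09749 + 0.07847 + 0.008617 = 1.364.
P₄ = e^(−E₄/kT) / Z = 0.008617/1.364 = 0.0063.

0.0063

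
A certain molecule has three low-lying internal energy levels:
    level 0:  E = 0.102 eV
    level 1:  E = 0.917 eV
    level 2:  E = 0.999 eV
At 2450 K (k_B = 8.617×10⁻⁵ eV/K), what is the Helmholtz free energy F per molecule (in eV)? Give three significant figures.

0.0947 eV

k_BT = 8.617×10⁻⁵ × 2450 K = 0.21112 eV.
Eᵢ/kT = 0.48314, 4.3435, 4.7319.
Z = Σ e^(−Eᵢ/kT) = e^(−0.48314) + e^(−4.3435) + e^(−4.7319) = 0.61684 + 0.012991 + 0.0088097 = 0.63864.
F = −kT ln Z = −0.21112 × ln(0.63864) = −0.21112 × -0.44841 = 0.0947 eV.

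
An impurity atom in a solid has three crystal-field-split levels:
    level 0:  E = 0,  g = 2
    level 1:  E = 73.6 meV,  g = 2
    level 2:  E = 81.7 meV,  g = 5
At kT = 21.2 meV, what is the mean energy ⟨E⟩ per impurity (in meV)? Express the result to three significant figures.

Eᵢ/kT = 0, 3.4717, 3.8538.
Z = Σ gᵢe^(−Eᵢ/kT) = 2·e^(−0) + 2·e^(−3.4717) + 5·e^(−3.8538) = 2.0000 + 0.062128 + 0.10600 = 2.1681.
⟨E⟩ = Σ Eᵢ gᵢe^(−Eᵢ/kT) / Z = (0·2.0000 + 73.6·0.062128 + 81.7·0.10600) / 2.1681 = 6.10 meV.

6.10 meV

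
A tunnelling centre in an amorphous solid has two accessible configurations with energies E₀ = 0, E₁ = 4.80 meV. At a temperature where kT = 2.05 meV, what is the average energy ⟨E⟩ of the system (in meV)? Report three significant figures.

Eᵢ/kT = 0, 2.3415.
Z = Σ e^(−Eᵢ/kT) = e^(−0) + e^(−2.3415) = 1.0000 + 0.096183 = 1.0962.
⟨E⟩ = Σ Eᵢ e^(−Eᵢ/kT) / Z = (0·1.0000 + 4.80·0.096183) / 1.0962 = 0.421 meV.

0.421 meV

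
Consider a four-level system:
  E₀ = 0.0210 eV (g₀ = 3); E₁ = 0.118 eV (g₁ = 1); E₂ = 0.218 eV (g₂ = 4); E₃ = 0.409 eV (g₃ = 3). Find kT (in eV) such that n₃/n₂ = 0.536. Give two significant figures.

n₃/n₂ = (g₃/g₂) exp[−(E₃−E₂)/kT] = 0.536.
⇒ (E₃−E₂)/kT = ln((3/4)/0.536) = ln(1.399) = 0.3358.
kT = 0.191 eV / 0.3358 = 0.57 eV.

0.57 eV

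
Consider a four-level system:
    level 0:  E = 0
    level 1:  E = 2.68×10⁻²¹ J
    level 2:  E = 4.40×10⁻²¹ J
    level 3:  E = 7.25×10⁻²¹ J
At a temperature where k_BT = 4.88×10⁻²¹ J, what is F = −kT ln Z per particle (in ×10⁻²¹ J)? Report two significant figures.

Eᵢ/kT = 0, 0.5492, 0.9016, 1.486.
Z = Σ e^(−Eᵢ/kT) = e^(−0) + e^(−0.5492) + e^(−0.9016) + e^(−1.486) = 1.000 + 0.5774 + 0.4059 + 0.2263 = 2.210.
F = −kT ln Z = −4.88 × ln(2.210) = −4.88 × 0.7930 = -3.9 ×10⁻²¹ J.

-3.9 ×10⁻²¹ J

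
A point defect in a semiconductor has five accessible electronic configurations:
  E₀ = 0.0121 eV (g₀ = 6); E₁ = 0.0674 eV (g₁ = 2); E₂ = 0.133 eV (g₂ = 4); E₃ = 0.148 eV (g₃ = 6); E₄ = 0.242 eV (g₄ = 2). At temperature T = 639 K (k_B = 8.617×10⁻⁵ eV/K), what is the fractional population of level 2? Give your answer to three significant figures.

0.0577

k_BT = 8.617×10⁻⁵ × 639 K = 0.055063 eV.
Eᵢ/kT = 0.21975, 1.2241, 2.4154, 2.6878, 4.3950.
Z = Σ gᵢe^(−Eᵢ/kT) = 6·e^(−0.21975) + 2·e^(−1.2241) + 4·e^(−2.4154) + 6·e^(−2.6878) + 2·e^(−4.3950) = 4.8163 + 0.58804 + 0.35733 + 0.40818 + 0.024678 = 6.1945.
P₂ = g₂ e^(−E₂/kT) / Z = 0.35733/6.1945 = 0.0577.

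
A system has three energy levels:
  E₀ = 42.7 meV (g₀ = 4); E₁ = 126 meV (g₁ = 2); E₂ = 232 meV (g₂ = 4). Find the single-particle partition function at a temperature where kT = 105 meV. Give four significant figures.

Z = 3.705

Eᵢ/kT = 0.406667, 1.20000, 2.20952.
Z = Σ gᵢe^(−Eᵢ/kT) = 4·e^(−0.406667) + 2·e^(−1.20000) + 4·e^(−2.20952) = 2.66346 + 0.602388 + 0.439013 = 3.70486.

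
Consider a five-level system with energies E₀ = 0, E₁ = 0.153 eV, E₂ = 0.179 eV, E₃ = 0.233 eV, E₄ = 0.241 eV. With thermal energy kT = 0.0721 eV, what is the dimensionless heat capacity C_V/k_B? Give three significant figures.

1.15

Eᵢ/kT = 0, 2.1221, 2.4827, 3.2316, 3.3426.
Z = Σ e^(−Eᵢ/kT) = e^(−0) + e^(−2.1221) + e^(−2.4827) + e^(−3.2316) + e^(−3.3426) = 1.0000 + 0.11978 + 0.083517 + 0.039494 + 0.035345 = 1.2781.
⟨E⟩ = 0.039900 eV, ⟨E²⟩ = 0.0075713 eV².
C_V/k_B = (⟨E²⟩ − ⟨E⟩²)/(kT)² = (0.0075713 − 0.0015920)/0.0051984 = 1.15.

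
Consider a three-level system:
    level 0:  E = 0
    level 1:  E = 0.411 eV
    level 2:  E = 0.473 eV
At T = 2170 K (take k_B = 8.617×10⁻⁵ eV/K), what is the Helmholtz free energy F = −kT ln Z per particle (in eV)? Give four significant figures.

k_BT = 8.617×10⁻⁵ × 2170 K = 0.186989 eV.
Eᵢ/kT = 0, 2.19799, 2.52956.
Z = Σ e^(−Eᵢ/kT) = e^(−0) + e^(−2.19799) + e^(−2.52956) = 1.00000 + 0.111026 + 0.0796941 = 1.19072.
F = −kT ln Z = −0.186989 × ln(1.19072) = −0.186989 × 0.174558 = -0.03264 eV.

-0.03264 eV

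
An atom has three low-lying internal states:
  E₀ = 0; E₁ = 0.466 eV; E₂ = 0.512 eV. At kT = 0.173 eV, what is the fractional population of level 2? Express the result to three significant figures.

0.0463

Eᵢ/kT = 0, 2.6936, 2.9595.
Z = Σ e^(−Eᵢ/kT) = e^(−0) + e^(−2.6936) + e^(−2.9595) = 1.0000 + 0.067637 + 0.051845 = 1.1195.
P₂ = e^(−E₂/kT) / Z = 0.051845/1.1195 = 0.0463.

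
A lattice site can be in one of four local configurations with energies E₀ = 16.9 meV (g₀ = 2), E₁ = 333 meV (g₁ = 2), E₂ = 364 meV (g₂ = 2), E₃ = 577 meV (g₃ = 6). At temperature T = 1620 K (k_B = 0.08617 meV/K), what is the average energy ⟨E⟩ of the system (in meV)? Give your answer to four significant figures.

k_BT = 0.08617 × 1620 K = 139.595 meV.
Eᵢ/kT = 0.121065, 2.38547, 2.60754, 4.13339.
Z = Σ gᵢe^(−Eᵢ/kT) = 2·e^(−0.121065) + 2·e^(−2.38547) + 2·e^(−2.60754) + 6·e^(−4.13339) = 1.77195 + 0.184091 + 0.147431 + 0.0961707 = 2.19964.
⟨E⟩ = Σ Eᵢ gᵢe^(−Eᵢ/kT) / Z = (16.9·1.77195 + 333·0.184091 + 364·0.147431 + 577·0.0961707) / 2.19964 = 91.11 meV.

91.11 meV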